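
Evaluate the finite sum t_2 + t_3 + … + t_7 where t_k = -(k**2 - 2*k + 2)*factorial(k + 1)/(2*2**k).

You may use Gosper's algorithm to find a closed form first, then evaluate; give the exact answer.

t_(k+1)/t_k = (k**3 + 2*k**2 + k + 2)/(2*(k**2 - 2*k + 2)).
So A=k/2 + 1 and B=1, with C=k**2 - 2*k + 2.
Key eq: (k/2 + 1)·f(k+1) = (1)·f(k) + (k**2 - 2*k + 2).
deg f ≤ 1 (via 1,0,2).
Coefficient equations give f(k) = 2*(k - 3).
R(k) = B(k−1)·f(k)/C(k) = 2*(k - 3)/(k**2 - 2*k + 2); s_k = R·t_k = -(k - 3)*factorial(k + 1)/2**k.
Verify: -(k**2 - 2*k + 2)*factorial(k + 1)/(2*2**k) matches t_k.
Sum = s_(8) − s_(2); s_(8) = -14175/2, s_(2) = 3/2 ⇒ -7089.

Σ = -7089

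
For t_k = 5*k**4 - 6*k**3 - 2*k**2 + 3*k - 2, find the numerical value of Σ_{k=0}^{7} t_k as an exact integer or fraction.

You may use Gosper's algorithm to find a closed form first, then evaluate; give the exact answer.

Σ = 18464

Ratio r(k) = (5*k**4 + 14*k**3 + 10*k**2 + k - 2)/(5*k**4 - 6*k**3 - 2*k**2 + 3*k - 2).
Normal form (A,B,C) = (1, 1, k**4 - 6*k**3/5 - 2*k**2/5 + 3*k/5 - 2/5).
Need (1)·f(k+1) − (1)·f(k) = k**4 - 6*k**3/5 - 2*k**2/5 + 3*k/5 - 2/5.
Bound: deg f ≤ 5.
Solving with deg f ≤ 5: f(k) = k*(k**4 - 4*k**3 + 4*k**2 + k - 4)/5.
So s_k = (B(k−1)f/C)·t_k = (k*(k**4 - 4*k**3 + 4*k**2 + k - 4)/(5*k**4 - 6*k**3 - 2*k**2 + 3*k - 2))·t_k = k*(k**4 - 4*k**3 + 4*k**2 + k - 4).
s_(k+1) − s_k = 5*k**4 - 6*k**3 - 2*k**2 + 3*k - 2 = t_k.
Telescoping: Σ = s_(8) − s_(0) = 18464 − (0) = 18464.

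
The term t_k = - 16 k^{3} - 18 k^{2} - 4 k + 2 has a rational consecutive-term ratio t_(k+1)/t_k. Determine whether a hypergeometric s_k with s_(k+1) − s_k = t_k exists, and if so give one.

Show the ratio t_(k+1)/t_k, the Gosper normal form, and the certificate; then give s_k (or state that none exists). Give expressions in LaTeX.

Compute t_(k+1)/t_k: get (8*k**3 + 33*k**2 + 44*k + 18)/(8*k**3 + 9*k**2 + 2*k - 1).
Normal form (A,B,C) = (1, 1, k**3 + 9*k**2/8 + k/4 - 1/8).
Need (1)·f(k+1) − (1)·f(k) = k**3 + 9*k**2/8 + k/4 - 1/8.
deg f ≤ 4 (via 0,0,3).
Coefficient equations give f(k) = k*(4*k**3 - 2*k**2 - 3*k - 1)/16.
Then R = B(k−1)f/C = k*(4*k**3 - 2*k**2 - 3*k - 1)/(2*(8*k**3 + 9*k**2 + 2*k - 1)), so s_k = R(k)·t_k = k*(-4*k**3 + 2*k**2 + 3*k + 1).
Δs = -16*k**3 - 18*k**2 - 4*k + 2, as required.

s_k = k \left(- 4 k^{3} + 2 k^{2} + 3 k + 1\right)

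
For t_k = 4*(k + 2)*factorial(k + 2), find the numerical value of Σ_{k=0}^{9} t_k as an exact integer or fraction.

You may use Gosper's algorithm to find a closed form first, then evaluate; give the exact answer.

Σ = 1916006392

Ratio r(k) = (k + 3)**2/(k + 2).
A = k + 3, B = 1, C = k + 2.
Key eq: (k + 3)·f(k+1) = (1)·f(k) + (k + 2).
d = 0 from the (1,0,1) case.
Solving with deg f ≤ 0: f(k) = 1.
Then R = B(k−1)f/C = 1/(k + 2), so s_k = R(k)·t_k = 4*factorial(k + 2).
Δs = 4*(k + 2)*factorial(k + 2), as required.
Sum = s_(10) − s_(0); s_(10) = 1916006400, s_(0) = 8 ⇒ 1916006392.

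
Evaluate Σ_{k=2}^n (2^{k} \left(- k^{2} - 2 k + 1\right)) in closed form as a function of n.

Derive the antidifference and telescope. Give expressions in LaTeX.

S(n) = - 2 \cdot 2^{n} n^{2} + 4

r(k) = 2*(k**2 + 4*k + 2)/(k**2 + 2*k - 1) after simplifying.
Factor: A=2; B=1; C=k**2 + 2*k - 1.
f must satisfy (2)·f(k+1) − (1)·f(k) = k**2 + 2*k - 1.
Degrees (0,0,2) ⇒ d ≤ 2.
Solve for f: f(k) = (k - 1)**2 (degree 2 ≤ 2).
Certificate R = B(k−1)f/C = (k - 1)**2/(k**2 + 2*k - 1) gives s_k = 2**k*(-k**2 + 2*k - 1).
Δs = 2**k*(-k**2 - 2*k + 1), as required.
s_(n+1) = -2**(n + 1)*n**2 and s_(2) = -4, so S(n) = -2*2**n*n**2 + 4.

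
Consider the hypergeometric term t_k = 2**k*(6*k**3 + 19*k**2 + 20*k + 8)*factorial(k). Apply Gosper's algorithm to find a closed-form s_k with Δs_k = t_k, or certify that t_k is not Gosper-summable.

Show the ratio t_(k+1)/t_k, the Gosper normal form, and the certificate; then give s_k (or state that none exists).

s_k = 2**k*(3*k**2 + 2*k - 2)*factorial(k)

t_(k+1)/t_k = 2*(6*k**4 + 43*k**3 + 113*k**2 + 129*k + 53)/(6*k**3 + 19*k**2 + 20*k + 8).
Factor: A=2*k + 2; B=1; C=k**3 + 19*k**2/6 + 10*k/3 + 4/3.
Key eq: (2*k + 2)·f(k+1) = (1)·f(k) + (k**3 + 19*k**2/6 + 10*k/3 + 4/3).
From deg A=1, deg B=0, deg C=3: d=2.
Coefficient equations give f(k) = (3*k**2 + 2*k - 2)/6.
R(k) = B(k−1)·f(k)/C(k) = (3*k**2 + 2*k - 2)/(6*k**3 + 19*k**2 + 20*k + 8); s_k = R·t_k = 2**k*(3*k**2 + 2*k - 2)*factorial(k).
Check: Δs_k = 2**k*(6*k**3 + 19*k**2 + 20*k + 8)*factorial(k). ✓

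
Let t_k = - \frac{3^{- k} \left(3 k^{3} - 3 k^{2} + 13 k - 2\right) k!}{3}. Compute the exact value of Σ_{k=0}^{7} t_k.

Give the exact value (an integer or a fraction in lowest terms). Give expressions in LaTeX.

Σ = -756391/729

Ratio r(k) = (3*k**4 + 9*k**3 + 22*k**2 + 27*k + 11)/(3*(3*k**3 - 3*k**2 + 13*k - 2)).
Factor: A=k/3 + 1/3; B=1; C=k**3 - k**2 + 13*k/3 - 2/3.
Set up (k/3 + 1/3)·f(k+1) − (1)·f(k) − (k**3 - k**2 + 13*k/3 - 2/3) = 0.
From deg A=1, deg B=0, deg C=3: d=2.
Coefficient equations give f(k) = 3*k**2 - 3*k + 1.
Then R = B(k−1)f/C = 3*(3*k**2 - 3*k + 1)/(3*k**3 - 3*k**2 + 13*k - 2), so s_k = R(k)·t_k = -(3*k**2 - 3*k + 1)*factorial(k)/3**k.
Verify: -(3*k**3 - 3*k**2 + 13*k - 2)*factorial(k)/(3*3**k) matches t_k.
Σ_(k=0)^(7) t_k = s_(8) − s_(0) = -757120/729 − (-1) = -756391/729.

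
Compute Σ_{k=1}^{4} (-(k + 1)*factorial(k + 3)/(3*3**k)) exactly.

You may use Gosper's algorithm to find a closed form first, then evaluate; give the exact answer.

Σ = -4264/27

Compute t_(k+1)/t_k: get (k + 2)*(k + 4)/(3*(k + 1)).
A = k/3 + 4/3, B = 1, C = k + 1.
Solve (k/3 + 4/3)·f(k+1) − (1)·f(k) = k + 1.
From deg A=1, deg B=0, deg C=1: d=0.
A polynomial solution: f(k) = 3.
Then R = B(k−1)f/C = 3/(k + 1), so s_k = R(k)·t_k = -factorial(k + 3)/3**k.
Check: Δs_k = -(k + 1)*factorial(k + 3)/(3*3**k). ✓
Σ_(k=1)^(4) t_k = s_(5) − s_(1) = -4480/27 − (-8) = -4264/27.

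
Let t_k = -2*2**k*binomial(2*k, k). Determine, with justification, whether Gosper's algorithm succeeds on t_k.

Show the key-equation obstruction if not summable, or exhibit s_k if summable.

No — key equation has no polynomial f.

The ratio is 4*(2*k + 1)/(k + 1).
Normal form (A,B,C) = (8*k + 4, k + 1, 1).
Solve (8*k + 4)·f(k+1) − (k)·f(k) = 1.
From deg A=1, deg B=1, deg C=0: d=-1.
Bound -1 < 0, so the key equation has no polynomial solution.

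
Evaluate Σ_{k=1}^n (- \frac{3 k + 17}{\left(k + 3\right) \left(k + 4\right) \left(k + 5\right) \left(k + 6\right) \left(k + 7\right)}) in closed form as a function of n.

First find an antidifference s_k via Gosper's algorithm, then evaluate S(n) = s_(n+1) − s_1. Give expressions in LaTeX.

S(n) = \frac{n \left(- n^{2} - 16 n - 83\right)}{140 \left(n^{3} + 16 n^{2} + 83 n + 140\right)}

t_(k+1)/t_k = (k + 3)*(3*k + 20)/((k + 8)*(3*k + 17)).
Gosper form: A/B · C(k+1)/C(k) with A=k + 3, B=k + 8, C=k + 17/3.
Need (k + 3)·f(k+1) − (k + 7)·f(k) = k + 17/3.
Degrees (1,1,1) ⇒ d ≤ 4.
Solve for f: f(k) = k*(k + 5)*(k**2 + 13*k + 54)/216 (degree 4 ≤ 4).
Get s_k = R·t_k = k*(-k**2 - 13*k - 54)/(72*(k**3 + 13*k**2 + 54*k + 72)) with R(k) = B(k−1)f(k)/C(k) = k*(k + 5)*(k + 7)*(k**2 + 13*k + 54)/(72*(3*k + 17)).
Δs = (-3*k - 17)/(k**5 + 25*k**4 + 245*k**3 + 1175*k**2 + 2754*k + 2520), as required.
Evaluate: s_(n+1) = (-n**3 - 16*n**2 - 83*n - 68)/(72*(n**3 + 16*n**2 + 83*n + 140)); subtract s_(1) = -17/2520 ⇒ S(n) = n*(-n**2 - 16*n - 83)/(140*(n**3 + 16*n**2 + 83*n + 140)).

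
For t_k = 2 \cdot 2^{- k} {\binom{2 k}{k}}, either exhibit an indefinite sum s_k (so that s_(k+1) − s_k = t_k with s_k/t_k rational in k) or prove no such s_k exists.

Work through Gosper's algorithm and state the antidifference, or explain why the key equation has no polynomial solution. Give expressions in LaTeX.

no hypergeometric antidifference exists

Ratio r(k) = (2*k + 1)/(k + 1).
Factor: A=2*k + 1; B=k + 1; C=1.
Solve (2*k + 1)·f(k+1) − (k)·f(k) = 1.
deg f ≤ -1 (via 1,1,0).
deg f ≤ -1 is impossible — no certificate.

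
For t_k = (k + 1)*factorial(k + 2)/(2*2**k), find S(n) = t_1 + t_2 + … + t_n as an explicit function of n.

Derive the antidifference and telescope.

r(k) = (k + 2)*(k + 3)/(2*(k + 1)) after simplifying.
Take A(k)=k/2 + 3/2, B(k)=1, C(k)=k + 1.
f must satisfy (k/2 + 3/2)·f(k+1) − (1)·f(k) = k + 1.
Bound: deg f ≤ 0.
Match coefficients ⇒ f(k) = 2.
R(k) = B(k−1)·f(k)/C(k) = 2/(k + 1); s_k = R·t_k = factorial(k + 2)/2**k.
Verify: (k + 1)*factorial(k + 2)/(2*2**k) matches t_k.
Σ_(k=1)^n t_k = s_(n+1) − s_(1) = (2**(-n - 1)*factorial(n + 3)) − (3), i.e. -3 + factorial(n + 3)/(2*2**n).

S(n) = -3 + factorial(n + 3)/(2*2**n)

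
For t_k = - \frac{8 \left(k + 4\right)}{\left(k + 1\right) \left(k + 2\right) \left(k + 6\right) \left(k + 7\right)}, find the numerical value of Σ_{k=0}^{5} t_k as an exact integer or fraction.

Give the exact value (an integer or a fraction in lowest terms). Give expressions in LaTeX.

r(k) = (k + 1)*(k + 5)*(k + 6)/((k + 3)*(k + 4)*(k + 8)) after simplifying.
Gosper form: A/B · C(k+1)/C(k) with A=k + 1, B=k + 8, C=k**4 + 16*k**3 + 95*k**2 + 248*k + 240.
Key eq: (k + 1)·f(k+1) = (k + 7)·f(k) + (k**4 + 16*k**3 + 95*k**2 + 248*k + 240).
Degrees (1,1,4) ⇒ d ≤ 6.
Solve for f: f(k) = k*(k + 2)*(k + 3)*(k + 4)*(k + 5)*(k + 7)/12 (degree 6 ≤ 6).
R(k) = B(k−1)·f(k)/C(k) = k*(k + 2)*(k + 7)**2/(12*(k + 4)); s_k = R·t_k = 2*k*(-k - 7)/(3*(k**2 + 7*k + 6)).
Δs = 8*(-k - 4)/(k**4 + 16*k**3 + 83*k**2 + 152*k + 84), as required.
Σ_(k=0)^(5) t_k = s_(6) − s_(0) = -13/21 − (0) = -13/21.

Σ = -13/21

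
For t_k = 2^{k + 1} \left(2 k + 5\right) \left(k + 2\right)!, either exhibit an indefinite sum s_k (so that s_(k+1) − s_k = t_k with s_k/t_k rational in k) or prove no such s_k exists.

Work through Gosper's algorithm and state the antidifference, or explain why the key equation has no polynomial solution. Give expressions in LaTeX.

Step 1: r(k) = 2*(k + 3)*(2*k + 7)/(2*k + 5).
Normal form (A,B,C) = (2*k + 6, 1, k + 5/2).
Solve (2*k + 6)·f(k+1) − (1)·f(k) = k + 5/2.
d = 0 from the (1,0,1) case.
Solve for f: f(k) = 1/2 (degree 0 ≤ 0).
R(k) = B(k−1)·f(k)/C(k) = 1/(2*k + 5); s_k = R·t_k = 2**(k + 1)*factorial(k + 2).
Verify: 2**(k + 1)*(2*k + 5)*factorial(k + 2) matches t_k.

s_k = 2^{k + 1} \left(k + 2\right)!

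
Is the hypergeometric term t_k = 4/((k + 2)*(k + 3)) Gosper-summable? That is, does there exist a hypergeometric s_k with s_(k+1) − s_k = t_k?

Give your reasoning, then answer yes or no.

r(k) = (k + 2)/(k + 4) after simplifying.
Gosper form: A/B · C(k+1)/C(k) with A=k + 2, B=k + 4, C=1.
Set up (k + 2)·f(k+1) − (k + 3)·f(k) − (1) = 0.
d = 1 from the (1,1,0) case.
Solve for f: f(k) = k/2 (degree 1 ≤ 1).
Certificate R = B(k−1)f/C = k*(k + 3)/2 gives s_k = 2*k/(k + 2).
Δs = 4/(k**2 + 5*k + 6), as required.

Yes. s_k = 2*k/(k + 2).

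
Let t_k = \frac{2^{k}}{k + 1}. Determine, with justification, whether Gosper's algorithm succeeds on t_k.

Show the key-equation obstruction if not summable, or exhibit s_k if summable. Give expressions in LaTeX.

No; the degree bound rules out any f.

Ratio r(k) = 2*(k + 1)/(k + 2).
So A=2*k + 2 and B=k + 2, with C=1.
Set up (2*k + 2)·f(k+1) − (k + 1)·f(k) − (1) = 0.
Bound: deg f ≤ -1.
deg f ≤ -1 is impossible — no certificate.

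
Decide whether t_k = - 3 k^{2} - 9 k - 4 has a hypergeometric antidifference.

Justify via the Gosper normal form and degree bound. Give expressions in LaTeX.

t_(k+1)/t_k = (3*k**2 + 15*k + 16)/(3*k**2 + 9*k + 4).
Gosper form: A/B · C(k+1)/C(k) with A=1, B=1, C=k**2 + 3*k + 4/3.
Solve (1)·f(k+1) − (1)·f(k) = k**2 + 3*k + 4/3.
Degrees (0,0,2) ⇒ d ≤ 3.
Solving with deg f ≤ 3: f(k) = k**2*(k + 3)/3.
Get s_k = R·t_k = k**2*(-k - 3) with R(k) = B(k−1)f(k)/C(k) = k**2*(k + 3)/(3*k**2 + 9*k + 4).
s_(k+1) − s_k = -3*k**2 - 9*k - 4 = t_k.

Yes. s_k = k^{2} \left(- k - 3\right).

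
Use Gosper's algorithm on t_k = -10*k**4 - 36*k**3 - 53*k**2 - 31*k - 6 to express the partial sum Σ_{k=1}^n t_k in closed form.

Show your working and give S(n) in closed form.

The ratio is (10*k**4 + 76*k**3 + 221*k**2 + 285*k + 136)/(10*k**4 + 36*k**3 + 53*k**2 + 31*k + 6).
Take A(k)=1, B(k)=1, C(k)=k**4 + 18*k**3/5 + 53*k**2/10 + 31*k/10 + 3/5.
f must satisfy (1)·f(k+1) − (1)·f(k) = k**4 + 18*k**3/5 + 53*k**2/10 + 31*k/10 + 3/5.
d = 5 from the (0,0,4) case.
Solving with deg f ≤ 5: f(k) = k*(2*k**4 + 4*k**3 + 3*k**2 - 2*k - 1)/10.
Certificate R = B(k−1)f/C = k*(2*k**4 + 4*k**3 + 3*k**2 - 2*k - 1)/((5*k + 3)*(2*k**3 + 6*k**2 + 7*k + 2)) gives s_k = k*(-2*k**4 - 4*k**3 - 3*k**2 + 2*k + 1).
Δs = -10*k**4 - 36*k**3 - 53*k**2 - 31*k - 6, as required.
Evaluate: s_(n+1) = -2*n**5 - 14*n**4 - 39*n**3 - 51*n**2 - 30*n - 6; subtract s_(1) = -6 ⇒ S(n) = n*(-2*n**4 - 14*n**3 - 39*n**2 - 51*n - 30).

S(n) = n*(-2*n**4 - 14*n**3 - 39*n**2 - 51*n - 30)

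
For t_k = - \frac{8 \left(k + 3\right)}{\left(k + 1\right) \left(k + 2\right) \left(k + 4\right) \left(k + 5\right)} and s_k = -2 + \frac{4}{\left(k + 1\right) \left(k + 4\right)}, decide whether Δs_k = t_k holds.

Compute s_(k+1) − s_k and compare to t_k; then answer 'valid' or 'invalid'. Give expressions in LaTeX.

s_(k+1) = -2 + 4/((k + 2)*(k + 5))
s_(k+1) − s_k = 8*(-k - 3)/(k**4 + 12*k**3 + 49*k**2 + 78*k + 40)
(s_(k+1) − s_k) − t_k = 0

Valid — Δs_k = t_k.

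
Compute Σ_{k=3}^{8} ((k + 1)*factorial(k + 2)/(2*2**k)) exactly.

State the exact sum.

Σ = 155895/2

Compute t_(k+1)/t_k: get (k + 2)*(k + 3)/(2*(k + 1)).
Gosper form: A/B · C(k+1)/C(k) with A=k/2 + 3/2, B=1, C=k + 1.
f must satisfy (k/2 + 3/2)·f(k+1) − (1)·f(k) = k + 1.
Bound: deg f ≤ 0.
Solving with deg f ≤ 0: f(k) = 2.
So s_k = (B(k−1)f/C)·t_k = (2/(k + 1))·t_k = factorial(k + 2)/2**k.
Verify: (k + 1)*factorial(k + 2)/(2*2**k) matches t_k.
Sum = s_(9) − s_(3); s_(9) = 155925/2, s_(3) = 15 ⇒ 155895/2.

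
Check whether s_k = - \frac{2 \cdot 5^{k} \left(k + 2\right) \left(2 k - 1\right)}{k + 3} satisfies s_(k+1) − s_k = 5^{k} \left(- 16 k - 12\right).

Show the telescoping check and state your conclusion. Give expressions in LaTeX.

Invalid: residual \frac{5^{k} \left(16 k^{2} + 56 k + 38\right)}{k^{2} + 7 k + 12} ≠ 0.

s_(k+1) = -10*5**k*(k + 3)*(2*k + 1)/(k + 4)
s_(k+1) − s_k = 5**k*(-16*k**3 - 108*k**2 - 220*k - 106)/(k**2 + 7*k + 12)
(s_(k+1) − s_k) − t_k = 5**k*(16*k**2 + 56*k + 38)/(k**2 + 7*k + 12)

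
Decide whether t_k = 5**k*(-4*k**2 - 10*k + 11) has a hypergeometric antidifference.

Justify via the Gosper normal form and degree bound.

Yes. s_k = 5**k*(4 - k**2).

r(k) = 5*(4*k**2 + 18*k + 3)/(4*k**2 + 10*k - 11) after simplifying.
Normal form (A,B,C) = (5, 1, k**2 + 5*k/2 - 11/4).
Set up (5)·f(k+1) − (1)·f(k) − (k**2 + 5*k/2 - 11/4) = 0.
From deg A=0, deg B=0, deg C=2: d=2.
Coefficient equations give f(k) = (k - 2)*(k + 2)/4.
Certificate R = B(k−1)f/C = (k - 2)*(k + 2)/(4*k**2 + 10*k - 11) gives s_k = 5**k*(4 - k**2).
Check: Δs_k = 5**k*(-4*k**2 - 10*k + 11). ✓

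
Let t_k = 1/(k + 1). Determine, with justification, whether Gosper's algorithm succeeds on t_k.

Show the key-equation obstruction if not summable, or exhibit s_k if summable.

The ratio is (k + 1)/(k + 2).
Normal form (A,B,C) = (k + 1, k + 2, 1).
Set up (k + 1)·f(k+1) − (k + 1)·f(k) − (1) = 0.
Degrees (1,1,0) ⇒ d ≤ 0.
f = c0 ⇒ A·f(k+1) − B(k−1)·f(k) − C = -1. The system {-1 = 0} is inconsistent; no antidifference.

No — key equation has no polynomial f.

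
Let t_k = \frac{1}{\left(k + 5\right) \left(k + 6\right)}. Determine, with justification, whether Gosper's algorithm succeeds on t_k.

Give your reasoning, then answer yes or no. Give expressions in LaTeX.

Yes. s_k = \frac{k}{5 \left(k + 5\right)}.

r(k) = (k + 5)/(k + 7) after simplifying.
Gosper form: A/B · C(k+1)/C(k) with A=k + 5, B=k + 7, C=1.
f must satisfy (k + 5)·f(k+1) − (k + 6)·f(k) = 1.
d = 1 from the (1,1,0) case.
Match coefficients ⇒ f(k) = k/5.
So s_k = (B(k−1)f/C)·t_k = (k*(k + 6)/5)·t_k = k/(5*(k + 5)).
Check: Δs_k = 1/(k**2 + 11*k + 30). ✓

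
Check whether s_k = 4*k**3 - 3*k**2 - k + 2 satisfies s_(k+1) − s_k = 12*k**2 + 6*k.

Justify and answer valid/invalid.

s_(k+1) = 4*k**3 + 9*k**2 + 5*k + 2
s_(k+1) − s_k = 6*k*(2*k + 1)
(s_(k+1) − s_k) − t_k = 0

valid; difference matches t_k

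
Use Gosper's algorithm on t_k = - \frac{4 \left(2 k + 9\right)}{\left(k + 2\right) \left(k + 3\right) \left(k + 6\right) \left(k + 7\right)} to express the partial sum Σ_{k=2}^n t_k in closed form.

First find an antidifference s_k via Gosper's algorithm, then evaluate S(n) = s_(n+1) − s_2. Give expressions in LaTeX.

Ratio r(k) = (k + 2)*(k + 6)*(2*k + 11)/((k + 4)*(k + 8)*(2*k + 9)).
Factor: A=k + 2; B=k + 8; C=k**3 + 27*k**2/2 + 121*k/2 + 90.
f must satisfy (k + 2)·f(k+1) − (k + 7)·f(k) = k**3 + 27*k**2/2 + 121*k/2 + 90.
deg f ≤ 5 (via 1,1,3).
Match coefficients ⇒ f(k) = k*(k + 3)*(k + 4)*(k + 5)*(k + 8)/24.
Then R = B(k−1)f/C = k*(k + 3)*(k + 7)*(k + 8)/(12*(2*k + 9)), so s_k = R(k)·t_k = k*(-k - 8)/(3*(k**2 + 8*k + 12)).
Check: Δs_k = 4*(-2*k - 9)/(k**4 + 18*k**3 + 113*k**2 + 288*k + 252). ✓
Σ_(k=2)^n t_k = s_(n+1) − s_(2) = ((-n**2 - 10*n - 9)/(3*(n**2 + 10*n + 21))) − (-5/24), i.e. (-n**2 - 10*n + 11)/(8*(n**2 + 10*n + 21)).

S(n) = \frac{- n^{2} - 10 n + 11}{8 \left(n^{2} + 10 n + 21\right)}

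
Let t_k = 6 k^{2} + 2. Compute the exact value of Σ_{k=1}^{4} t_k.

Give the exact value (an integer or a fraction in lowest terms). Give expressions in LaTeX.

Compute t_(k+1)/t_k: get (3*(k + 1)**2 + 1)/(3*k**2 + 1).
Normal form (A,B,C) = (1, 1, k**2 + 1/3).
Set up (1)·f(k+1) − (1)·f(k) − (k**2 + 1/3) = 0.
deg f ≤ 3 (via 0,0,2).
Match coefficients ⇒ f(k) = k*(2*k**2 - 3*k + 3)/6.
Get s_k = R·t_k = k*(2*k**2 - 3*k + 3) with R(k) = B(k−1)f(k)/C(k) = k*(2*k**2 - 3*k + 3)/(2*(3*k**2 + 1)).
Check: Δs_k = 6*k**2 + 2. ✓
Σ_(k=1)^(4) t_k = s_(5) − s_(1) = 190 − (2) = 188.

Σ = 188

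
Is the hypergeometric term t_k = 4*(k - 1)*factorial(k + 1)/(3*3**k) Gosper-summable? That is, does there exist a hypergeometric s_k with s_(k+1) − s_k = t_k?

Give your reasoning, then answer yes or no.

t_(k+1)/t_k = k*(k + 2)/(3*(k - 1)).
A = k/3 + 2/3, B = 1, C = k - 1.
Solve (k/3 + 2/3)·f(k+1) − (1)·f(k) = k - 1.
deg f ≤ 0 (via 1,0,1).
Coefficient equations give f(k) = 3.
R(k) = B(k−1)·f(k)/C(k) = 3/(k - 1); s_k = R·t_k = 4*factorial(k + 1)/3**k.
Verify: 4*(k - 1)*factorial(k + 1)/(3*3**k) matches t_k.

Yes. s_k = 4*factorial(k + 1)/3**k.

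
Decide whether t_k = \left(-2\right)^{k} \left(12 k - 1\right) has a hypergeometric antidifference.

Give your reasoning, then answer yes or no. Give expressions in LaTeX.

Yes. s_k = \left(-2\right)^{k} \left(3 - 4 k\right).

r(k) = 2*(-12*k - 11)/(12*k - 1) after simplifying.
So A=-2 and B=1, with C=k - 1/12.
Solve (-2)·f(k+1) − (1)·f(k) = k - 1/12.
Bound: deg f ≤ 1.
Coefficient equations give f(k) = -(4*k - 3)/12.
R(k) = B(k−1)·f(k)/C(k) = -(4*k - 3)/(12*k - 1); s_k = R·t_k = (-2)**k*(3 - 4*k).
Check: Δs_k = (-2)**k*(12*k - 1). ✓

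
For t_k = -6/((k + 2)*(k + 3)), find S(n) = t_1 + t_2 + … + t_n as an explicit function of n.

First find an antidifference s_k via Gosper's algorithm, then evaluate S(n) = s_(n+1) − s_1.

S(n) = -2*n/(n + 3)

Ratio r(k) = (k + 2)/(k + 4).
A = k + 2, B = k + 4, C = 1.
Key eq: (k + 2)·f(k+1) = (k + 3)·f(k) + (1).
Degrees (1,1,0) ⇒ d ≤ 1.
Match coefficients ⇒ f(k) = k/2.
Get s_k = R·t_k = -3*k/(k + 2) with R(k) = B(k−1)f(k)/C(k) = k*(k + 3)/2.
s_(k+1) − s_k = -6/(k**2 + 5*k + 6) = t_k.
Σ_(k=1)^n t_k = s_(n+1) − s_(1) = (3*(-n - 1)/(n + 3)) − (-1), i.e. -2*n/(n + 3).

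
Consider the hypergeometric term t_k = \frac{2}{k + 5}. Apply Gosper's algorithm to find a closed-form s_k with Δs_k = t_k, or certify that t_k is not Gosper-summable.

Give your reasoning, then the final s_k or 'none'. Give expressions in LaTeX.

Step 1: r(k) = (k + 5)/(k + 6).
A = k + 5, B = k + 6, C = 1.
f must satisfy (k + 5)·f(k+1) − (k + 5)·f(k) = 1.
Degrees (1,1,0) ⇒ d ≤ 0.
Put f(k) = c0: A·f(k+1) − B(k−1)·f(k) − C = -1; need -1 = 0 — inconsistent ⇒ no f, not summable.

no hypergeometric antidifference exists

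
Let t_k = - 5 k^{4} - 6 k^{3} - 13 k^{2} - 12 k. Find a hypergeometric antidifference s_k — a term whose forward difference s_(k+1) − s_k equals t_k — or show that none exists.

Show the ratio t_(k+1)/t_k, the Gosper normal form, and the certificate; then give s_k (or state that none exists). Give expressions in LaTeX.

s_k = k \left(- k^{4} + k^{3} - 3 k^{2} - k + 4\right)

Ratio r(k) = (5*k**3 + 21*k**2 + 40*k + 36)/(k*(5*k**2 + k + 12)).
So A=1 and B=1, with C=k**4 + 6*k**3/5 + 13*k**2/5 + 12*k/5.
Solve (1)·f(k+1) − (1)·f(k) = k**4 + 6*k**3/5 + 13*k**2/5 + 12*k/5.
deg f ≤ 5 (via 0,0,4).
Solve for f: f(k) = k*(k - 1)*(k + 1)*(k**2 - k + 4)/5 (degree 5 ≤ 5).
Get s_k = R·t_k = k*(-k**4 + k**3 - 3*k**2 - k + 4) with R(k) = B(k−1)f(k)/C(k) = (k - 1)*(k**2 - k + 4)/(5*k**2 + k + 12).
Check: Δs_k = k*(-5*k**3 - 6*k**2 - 13*k - 12). ✓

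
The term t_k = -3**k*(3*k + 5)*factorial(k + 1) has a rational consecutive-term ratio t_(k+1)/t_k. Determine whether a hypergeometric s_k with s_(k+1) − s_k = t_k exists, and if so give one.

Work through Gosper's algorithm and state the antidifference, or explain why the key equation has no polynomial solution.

s_k = -3**k*factorial(k + 1)

The ratio is 3*(k + 2)*(3*k + 8)/(3*k + 5).
Normal form (A,B,C) = (3*k + 6, 1, k + 5/3).
Set up (3*k + 6)·f(k+1) − (1)·f(k) − (k + 5/3) = 0.
d = 0 from the (1,0,1) case.
Solving with deg f ≤ 0: f(k) = 1/3.
Then R = B(k−1)f/C = 1/(3*k + 5), so s_k = R(k)·t_k = -3**k*factorial(k + 1).
Verify: -3**k*(3*k + 5)*factorial(k + 1) matches t_k.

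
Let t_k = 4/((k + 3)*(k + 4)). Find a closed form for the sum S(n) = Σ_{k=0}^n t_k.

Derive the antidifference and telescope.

Step 1: r(k) = (k + 3)/(k + 5).
Normal form (A,B,C) = (k + 3, k + 5, 1).
f must satisfy (k + 3)·f(k+1) − (k + 4)·f(k) = 1.
deg f ≤ 1 (via 1,1,0).
A polynomial solution: f(k) = k/3.
So s_k = (B(k−1)f/C)·t_k = (k*(k + 4)/3)·t_k = 4*k/(3*(k + 3)).
Δs = 4/(k**2 + 7*k + 12), as required.
Σ_(k=0)^n t_k = s_(n+1) − s_(0) = (4*(n + 1)/(3*(n + 4))) − (0), i.e. 4*(n + 1)/(3*(n + 4)).

S(n) = 4*(n + 1)/(3*(n + 4))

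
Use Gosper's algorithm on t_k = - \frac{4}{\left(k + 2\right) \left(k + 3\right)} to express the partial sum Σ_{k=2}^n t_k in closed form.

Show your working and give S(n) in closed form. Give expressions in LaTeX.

S(n) = \frac{1 - n}{n + 3}

t_(k+1)/t_k = (k + 2)/(k + 4).
Take A(k)=k + 2, B(k)=k + 4, C(k)=1.
Set up (k + 2)·f(k+1) − (k + 3)·f(k) − (1) = 0.
From deg A=1, deg B=1, deg C=0: d=1.
A polynomial solution: f(k) = k/2.
So s_k = (B(k−1)f/C)·t_k = (k*(k + 3)/2)·t_k = -2*k/(k + 2).
Δs = -4/(k**2 + 5*k + 6), as required.
Evaluate: s_(n+1) = 2*(-n - 1)/(n + 3); subtract s_(2) = -1 ⇒ S(n) = (1 - n)/(n + 3).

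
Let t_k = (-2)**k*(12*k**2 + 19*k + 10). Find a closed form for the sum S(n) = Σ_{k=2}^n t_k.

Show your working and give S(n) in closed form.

S(n) = 8*(-2)**n*n**2 + 18*(-2)**n*n + 10*(-2)**n + 72

r(k) = 2*(-12*k**2 - 43*k - 41)/(12*k**2 + 19*k + 10) after simplifying.
Normal form (A,B,C) = (-2, 1, k**2 + 19*k/12 + 5/6).
Key eq: (-2)·f(k+1) = (1)·f(k) + (k**2 + 19*k/12 + 5/6).
From deg A=0, deg B=0, deg C=2: d=2.
Match coefficients ⇒ f(k) = -k*(4*k + 1)/12.
Certificate R = B(k−1)f/C = -k*(4*k + 1)/(12*k**2 + 19*k + 10) gives s_k = (-2)**k*k*(-4*k - 1).
Δs = (-2)**k*(12*k**2 + 19*k + 10), as required.
Σ_(k=2)^n t_k = s_(n+1) − s_(2) = (2*(-2)**n*(4*n**2 + 9*n + 5)) − (-72), i.e. 8*(-2)**n*n**2 + 18*(-2)**n*n + 10*(-2)**n + 72.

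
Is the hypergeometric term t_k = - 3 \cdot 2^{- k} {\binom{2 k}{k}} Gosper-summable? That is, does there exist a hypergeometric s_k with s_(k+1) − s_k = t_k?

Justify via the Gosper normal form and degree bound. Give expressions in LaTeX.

No — key equation has no polynomial f.

Step 1: r(k) = (2*k + 1)/(k + 1).
So A=2*k + 1 and B=k + 1, with C=1.
f must satisfy (2*k + 1)·f(k+1) − (k)·f(k) = 1.
Bound: deg f ≤ -1.
Bound -1 < 0, so the key equation has no polynomial solution.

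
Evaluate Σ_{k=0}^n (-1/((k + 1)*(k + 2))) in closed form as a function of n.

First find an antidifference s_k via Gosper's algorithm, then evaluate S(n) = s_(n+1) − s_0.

S(n) = (-n - 1)/(n + 2)

t_(k+1)/t_k = (k + 1)/(k + 3).
A = k + 1, B = k + 3, C = 1.
Set up (k + 1)·f(k+1) − (k + 2)·f(k) − (1) = 0.
d = 1 from the (1,1,0) case.
Solving with deg f ≤ 1: f(k) = k.
Then R = B(k−1)f/C = k*(k + 2), so s_k = R(k)·t_k = -k/(k + 1).
Δs = -1/(k**2 + 3*k + 2), as required.
Evaluate: s_(n+1) = (-n - 1)/(n + 2); subtract s_(0) = 0 ⇒ S(n) = (-n - 1)/(n + 2).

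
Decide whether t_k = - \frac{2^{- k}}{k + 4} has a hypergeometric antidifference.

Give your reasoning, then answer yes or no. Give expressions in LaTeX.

t_(k+1)/t_k = (k + 4)/(2*(k + 5)).
A = k/2 + 2, B = k + 5, C = 1.
Key eq: (k/2 + 2)·f(k+1) = (k + 4)·f(k) + (1).
d = -1 from the (1,1,0) case.
d = -1 < 0 ⇒ no nonzero polynomial f; not summable.

No — t_k has no hypergeometric antidifference.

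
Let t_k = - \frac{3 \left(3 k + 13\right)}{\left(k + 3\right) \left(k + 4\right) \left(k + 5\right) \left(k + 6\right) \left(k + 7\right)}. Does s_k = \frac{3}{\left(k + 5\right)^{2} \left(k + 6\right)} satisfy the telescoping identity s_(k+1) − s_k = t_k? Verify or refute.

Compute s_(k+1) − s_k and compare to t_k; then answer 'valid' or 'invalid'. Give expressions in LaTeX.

s_(k+1) = 3/((k + 6)**2*(k + 7))
s_(k+1) − s_k = 3*((k + 5)**2 - (k + 6)*(k + 7))/((k + 5)**2*(k + 6)**2*(k + 7))
(s_(k+1) − s_k) − t_k = 6*(4*k**2 + 39*k + 93)/(k**7 + 36*k**6 + 550*k**5 + 4620*k**4 + 23029*k**3 + 68064*k**2 + 110340*k + 75600)

Invalid: residual \frac{6 \left(4 k^{2} + 39 k + 93\right)}{k^{7} + 36 k^{6} + 550 k^{5} + 4620 k^{4} + 23029 k^{3} + 68064 k^{2} + 110340 k + 75600} ≠ 0.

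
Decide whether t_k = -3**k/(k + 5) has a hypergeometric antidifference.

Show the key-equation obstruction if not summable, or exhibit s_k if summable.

Ratio r(k) = 3*(k + 5)/(k + 6).
Take A(k)=3*k + 15, B(k)=k + 6, C(k)=1.
Set up (3*k + 15)·f(k+1) − (k + 5)·f(k) − (1) = 0.
d = -1 from the (1,1,0) case.
deg f ≤ -1 is impossible — no certificate.

No — t_k has no hypergeometric antidifference.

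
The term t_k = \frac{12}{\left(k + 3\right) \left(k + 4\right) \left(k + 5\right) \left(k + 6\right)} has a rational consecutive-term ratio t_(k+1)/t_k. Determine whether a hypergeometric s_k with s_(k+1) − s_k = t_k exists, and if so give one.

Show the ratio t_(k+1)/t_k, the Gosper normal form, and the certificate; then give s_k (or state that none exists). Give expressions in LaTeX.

s_k = \frac{k \left(k^{2} + 12 k + 47\right)}{15 \left(k + 3\right) \left(k + 4\right) \left(k + 5\right)}

Ratio r(k) = (k + 3)/(k + 7).
Gosper form: A/B · C(k+1)/C(k) with A=k + 3, B=k + 7, C=1.
Need (k + 3)·f(k+1) − (k + 6)·f(k) = 1.
Degrees (1,1,0) ⇒ d ≤ 3.
Coefficient equations give f(k) = k*(k**2 + 12*k + 47)/180.
Get s_k = R·t_k = k*(k**2 + 12*k + 47)/(15*(k + 3)*(k + 4)*(k + 5)) with R(k) = B(k−1)f(k)/C(k) = k*(k + 6)*(k**2 + 12*k + 47)/180.
Δs = 12/(k**4 + 18*k**3 + 119*k**2 + 342*k + 360), as required.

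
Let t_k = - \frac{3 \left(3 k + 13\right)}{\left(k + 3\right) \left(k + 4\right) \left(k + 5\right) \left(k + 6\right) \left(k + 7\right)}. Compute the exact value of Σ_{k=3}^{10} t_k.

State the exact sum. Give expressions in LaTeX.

Σ = -211/34272

Step 1: r(k) = (k + 3)*(3*k + 16)/((k + 8)*(3*k + 13)).
So A=k + 3 and B=k + 8, with C=k + 13/3.
Set up (k + 3)·f(k+1) − (k + 7)·f(k) − (k + 13/3) = 0.
Degrees (1,1,1) ⇒ d ≤ 4.
Match coefficients ⇒ f(k) = k*(k + 4)*(k**2 + 14*k + 63)/270.
So s_k = (B(k−1)f/C)·t_k = (k*(k + 4)*(k + 7)*(k**2 + 14*k + 63)/(90*(3*k + 13)))·t_k = k*(-k**2 - 14*k - 63)/(30*(k**3 + 14*k**2 + 63*k + 90)).
Check: Δs_k = 3*(-3*k - 13)/(k**5 + 25*k**4 + 245*k**3 + 1175*k**2 + 2754*k + 2520). ✓
Evaluate s at k=11 and k=3: -1859/57120 and -19/720; difference -211/34272.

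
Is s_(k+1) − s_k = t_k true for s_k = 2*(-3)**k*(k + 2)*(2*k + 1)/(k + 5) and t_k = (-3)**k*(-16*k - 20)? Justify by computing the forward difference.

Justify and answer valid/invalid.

s_(k+1) = 2*(-3)**(k + 1)*(k + 3)*(2*k + 3)/(k + 6)
s_(k+1) − s_k = (-3)**k*(-16*k**3 - 148*k**2 - 388*k - 294)/(k**2 + 11*k + 30)
(s_(k+1) − s_k) − t_k = 6*(-3)**k*(8*k**2 + 52*k + 51)/(k**2 + 11*k + 30)

Invalid: residual 6*(-3)**k*(8*k**2 + 52*k + 51)/(k**2 + 11*k + 30) ≠ 0.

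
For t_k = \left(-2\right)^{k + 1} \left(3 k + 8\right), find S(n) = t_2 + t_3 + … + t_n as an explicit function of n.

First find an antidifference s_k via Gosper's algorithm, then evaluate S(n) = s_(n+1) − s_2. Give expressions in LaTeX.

S(n) = - 4 \left(-2\right)^{n} n - 12 \left(-2\right)^{n} - 32

Step 1: r(k) = 2*(-3*k - 11)/(3*k + 8).
So A=-2 and B=1, with C=k + 8/3.
f must satisfy (-2)·f(k+1) − (1)·f(k) = k + 8/3.
d = 1 from the (0,0,1) case.
Solve for f: f(k) = -(k + 2)/3 (degree 1 ≤ 1).
R(k) = B(k−1)·f(k)/C(k) = -(k + 2)/(3*k + 8); s_k = R·t_k = 2*(-2)**k*(k + 2).
s_(k+1) − s_k = (-2)**(k + 1)*(3*k + 8) = t_k.
s_(n+1) = (-2)**(n + 2)*(-n - 3) and s_(2) = 32, so S(n) = -4*(-2)**n*n - 12*(-2)**n - 32.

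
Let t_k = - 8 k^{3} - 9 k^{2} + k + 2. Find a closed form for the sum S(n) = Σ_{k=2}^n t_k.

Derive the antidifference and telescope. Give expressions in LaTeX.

S(n) = - 2 n^{4} - 7 n^{3} - 6 n^{2} + n + 14

The ratio is (8*k**3 + 33*k**2 + 41*k + 14)/(8*k**3 + 9*k**2 - k - 2).
Take A(k)=1, B(k)=1, C(k)=k**3 + 9*k**2/8 - k/8 - 1/4.
Key eq: (1)·f(k+1) = (1)·f(k) + (k**3 + 9*k**2/8 - k/8 - 1/4).
Degrees (0,0,3) ⇒ d ≤ 4.
Solving with deg f ≤ 4: f(k) = k**2*(k + 1)*(2*k - 3)/8.
Certificate R = B(k−1)f/C = k**2*(2*k - 3)/(8*k**2 + k - 2) gives s_k = k**2*(-2*k**2 + k + 3).
Verify: -8*k**3 - 9*k**2 + k + 2 matches t_k.
s_(n+1) = -2*n**4 - 7*n**3 - 6*n**2 + n + 2 and s_(2) = -12, so S(n) = -2*n**4 - 7*n**3 - 6*n**2 + n + 14.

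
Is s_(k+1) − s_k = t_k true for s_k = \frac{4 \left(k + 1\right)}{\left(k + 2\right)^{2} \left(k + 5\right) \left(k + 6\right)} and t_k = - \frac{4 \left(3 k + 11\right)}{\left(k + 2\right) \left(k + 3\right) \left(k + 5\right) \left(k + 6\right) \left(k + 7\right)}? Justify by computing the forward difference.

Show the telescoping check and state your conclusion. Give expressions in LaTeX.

Invalid: residual \frac{4 \left(4 k^{2} + 27 k + 43\right)}{k^{7} + 28 k^{6} + 324 k^{5} + 2006 k^{4} + 7175 k^{3} + 14838 k^{2} + 16452 k + 7560} ≠ 0.

s_(k+1) = 4*(k + 2)/((k + 3)**2*(k + 6)*(k + 7))
s_(k+1) − s_k = 4*(-(k + 1)*(k + 3)**2*(k + 7) + (k + 2)**3*(k + 5))/((k + 2)**2*(k + 3)**2*(k + 5)*(k + 6)*(k + 7))
(s_(k+1) − s_k) − t_k = 4*(4*k**2 + 27*k + 43)/(k**7 + 28*k**6 + 324*k**5 + 2006*k**4 + 7175*k**3 + 14838*k**2 + 16452*k + 7560)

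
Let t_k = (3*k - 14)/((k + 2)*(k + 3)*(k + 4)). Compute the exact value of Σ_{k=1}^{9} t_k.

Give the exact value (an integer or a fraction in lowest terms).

Step 1: r(k) = (k + 2)*(3*k - 11)/((k + 5)*(3*k - 14)).
Factor: A=k + 2; B=k + 5; C=k - 14/3.
Solve (k + 2)·f(k+1) − (k + 4)·f(k) = k - 14/3.
deg f ≤ 2 (via 1,1,1).
Coefficient equations give f(k) = -k*(2*k + 19)/9.
Get s_k = R·t_k = k*(-2*k - 19)/(3*(k + 2)*(k + 3)) with R(k) = B(k−1)f(k)/C(k) = -k*(k + 4)*(2*k + 19)/(3*(3*k - 14)).
Verify: (3*k - 14)/(k**3 + 9*k**2 + 26*k + 24) matches t_k.
Telescoping: Σ = s_(10) − s_(1) = -5/6 − (-7/12) = -1/4.

Σ = -1/4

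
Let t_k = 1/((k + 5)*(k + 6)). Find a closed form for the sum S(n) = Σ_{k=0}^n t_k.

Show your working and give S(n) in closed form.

S(n) = (n + 1)/(5*(n + 6))

Ratio r(k) = (k + 5)/(k + 7).
A = k + 5, B = k + 7, C = 1.
Solve (k + 5)·f(k+1) − (k + 6)·f(k) = 1.
Degrees (1,1,0) ⇒ d ≤ 1.
A polynomial solution: f(k) = k/5.
Certificate R = B(k−1)f/C = k*(k + 6)/5 gives s_k = k/(5*(k + 5)).
Δs = 1/(k**2 + 11*k + 30), as required.
Evaluate: s_(n+1) = (n + 1)/(5*(n + 6)); subtract s_(0) = 0 ⇒ S(n) = (n + 1)/(5*(n + 6)).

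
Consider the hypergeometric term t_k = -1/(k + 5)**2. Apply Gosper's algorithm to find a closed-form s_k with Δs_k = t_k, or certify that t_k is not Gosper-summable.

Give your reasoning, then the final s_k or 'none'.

Step 1: r(k) = (k + 5)**2/(k + 6)**2.
Take A(k)=k**2 + 10*k + 25, B(k)=k**2 + 12*k + 36, C(k)=1.
Set up (k**2 + 10*k + 25)·f(k+1) − (k**2 + 10*k + 25)·f(k) − (1) = 0.
From deg A=2, deg B=2, deg C=0: d=0.
Generic f = c0 gives residual -1; -1 = 0 cannot hold, so t_k is not Gosper-summable.

no hypergeometric antidifference exists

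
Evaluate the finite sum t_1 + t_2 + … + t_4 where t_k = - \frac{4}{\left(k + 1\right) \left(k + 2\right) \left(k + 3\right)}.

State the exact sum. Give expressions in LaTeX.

Σ = -2/7

t_(k+1)/t_k = (k + 1)/(k + 4).
So A=k + 1 and B=k + 4, with C=1.
Set up (k + 1)·f(k+1) − (k + 3)·f(k) − (1) = 0.
deg f ≤ 2 (via 1,1,0).
A polynomial solution: f(k) = k*(k + 3)/4.
Get s_k = R·t_k = k*(-k - 3)/((k + 1)*(k + 2)) with R(k) = B(k−1)f(k)/C(k) = k*(k + 3)**2/4.
s_(k+1) − s_k = -4/(k**3 + 6*k**2 + 11*k + 6) = t_k.
Sum = s_(5) − s_(1); s_(5) = -20/21, s_(1) = -2/3 ⇒ -2/7.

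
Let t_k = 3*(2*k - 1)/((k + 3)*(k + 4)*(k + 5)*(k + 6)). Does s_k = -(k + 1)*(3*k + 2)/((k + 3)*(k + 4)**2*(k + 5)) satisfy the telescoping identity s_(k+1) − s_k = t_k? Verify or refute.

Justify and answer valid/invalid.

s_(k+1) = -(k + 2)*(3*k + 5)/((k + 4)*(k + 5)**2*(k + 6))
s_(k+1) − s_k = 6*(k**3 + 4*k**2 - 5*k - 10)/(k**6 + 27*k**5 + 301*k**4 + 1773*k**3 + 5818*k**2 + 10080*k + 7200)
(s_(k+1) − s_k) − t_k = 3*k*(-9*k - 41)/(k**6 + 27*k**5 + 301*k**4 + 1773*k**3 + 5818*k**2 + 10080*k + 7200)

Invalid: residual 3*k*(-9*k - 41)/(k**6 + 27*k**5 + 301*k**4 + 1773*k**3 + 5818*k**2 + 10080*k + 7200) ≠ 0.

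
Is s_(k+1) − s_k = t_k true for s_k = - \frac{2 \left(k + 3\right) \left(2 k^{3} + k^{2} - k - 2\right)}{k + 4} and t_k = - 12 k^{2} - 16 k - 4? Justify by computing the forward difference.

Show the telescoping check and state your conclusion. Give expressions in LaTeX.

Invalid: residual \frac{2 \left(4 k^{3} + 31 k^{2} + 35 k + 10\right)}{k^{2} + 9 k + 20} ≠ 0.

s_(k+1) = 2*(k + 4)*(k - 2*(k + 1)**3 - (k + 1)**2 + 3)/(k + 5)
s_(k+1) − s_k = 2*(-6*k**4 - 58*k**3 - 163*k**2 - 143*k - 30)/(k**2 + 9*k + 20)
(s_(k+1) − s_k) − t_k = 2*(4*k**3 + 31*k**2 + 35*k + 10)/(k**2 + 9*k + 20)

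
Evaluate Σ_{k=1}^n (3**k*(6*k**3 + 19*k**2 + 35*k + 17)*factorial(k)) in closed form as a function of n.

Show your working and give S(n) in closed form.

S(n) = 6*3**n*n**3*factorial(n) + 21*3**n*n**2*factorial(n) + 36*3**n*n*factorial(n) + 21*3**n*factorial(n) - 21

Step 1: r(k) = 3*(6*k**4 + 43*k**3 + 128*k**2 + 168*k + 77)/(6*k**3 + 19*k**2 + 35*k + 17).
So A=3*k + 3 and B=1, with C=k**3 + 19*k**2/6 + 35*k/6 + 17/6.
Key eq: (3*k + 3)·f(k+1) = (1)·f(k) + (k**3 + 19*k**2/6 + 35*k/6 + 17/6).
deg f ≤ 2 (via 1,0,3).
Match coefficients ⇒ f(k) = (2*k**2 + k + 4)/6.
Then R = B(k−1)f/C = (2*k**2 + k + 4)/(6*k**3 + 19*k**2 + 35*k + 17), so s_k = R(k)·t_k = 3**k*(2*k**2 + k + 4)*factorial(k).
Check: Δs_k = 3**k*(6*k**3 + 19*k**2 + 35*k + 17)*factorial(k). ✓
s_(n+1) = 3**(n + 1)*(2*n**2 + 5*n + 7)*factorial(n + 1) and s_(1) = 21, so S(n) = 6*3**n*n**3*factorial(n) + 21*3**n*n**2*factorial(n) + 36*3**n*n*factorial(n) + 21*3**n*factorial(n) - 21.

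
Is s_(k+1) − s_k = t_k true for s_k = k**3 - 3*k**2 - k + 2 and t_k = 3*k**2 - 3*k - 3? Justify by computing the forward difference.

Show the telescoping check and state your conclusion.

s_(k+1) = k**3 - 4*k - 1
s_(k+1) − s_k = 3*k**2 - 3*k - 3
(s_(k+1) − s_k) − t_k = 0

Valid: the claim telescopes to t_k.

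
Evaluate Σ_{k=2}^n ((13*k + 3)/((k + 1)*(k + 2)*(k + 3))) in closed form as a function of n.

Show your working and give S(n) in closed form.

Step 1: r(k) = (k + 1)*(13*k + 16)/((k + 4)*(13*k + 3)).
Gosper form: A/B · C(k+1)/C(k) with A=k + 1, B=k + 4, C=k + 3/13.
Key eq: (k + 1)·f(k+1) = (k + 3)·f(k) + (k + 3/13).
Bound: deg f ≤ 2.
Solving with deg f ≤ 2: f(k) = k*(4*k - 1)/13.
So s_k = (B(k−1)f/C)·t_k = (k*(k + 3)*(4*k - 1)/(13*k + 3))·t_k = k*(4*k - 1)/((k + 1)*(k + 2)).
s_(k+1) − s_k = (13*k + 3)/(k**3 + 6*k**2 + 11*k + 6) = t_k.
s_(n+1) = (4*n**2 + 7*n + 3)/(n**2 + 5*n + 6) and s_(2) = 7/6, so S(n) = (17*n**2 + 7*n - 24)/(6*(n**2 + 5*n + 6)).

S(n) = (17*n**2 + 7*n - 24)/(6*(n**2 + 5*n + 6))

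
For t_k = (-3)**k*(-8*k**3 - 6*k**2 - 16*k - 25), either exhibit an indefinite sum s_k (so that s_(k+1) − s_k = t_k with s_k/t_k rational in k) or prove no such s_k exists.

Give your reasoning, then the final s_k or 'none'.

s_k = (-3)**k*(2*k**3 - 3*k**2 + 4*k + 4)

Compute t_(k+1)/t_k: get 3*(-8*k**3 - 30*k**2 - 52*k - 55)/(8*k**3 + 6*k**2 + 16*k + 25).
So A=-3 and B=1, with C=k**3 + 3*k**2/4 + 2*k + 25/8.
f must satisfy (-3)·f(k+1) − (1)·f(k) = k**3 + 3*k**2/4 + 2*k + 25/8.
From deg A=0, deg B=0, deg C=3: d=3.
Match coefficients ⇒ f(k) = -(2*k**3 - 3*k**2 + 4*k + 4)/8.
Then R = B(k−1)f/C = -(2*k**3 - 3*k**2 + 4*k + 4)/(8*k**3 + 6*k**2 + 16*k + 25), so s_k = R(k)·t_k = (-3)**k*(2*k**3 - 3*k**2 + 4*k + 4).
Δs = (-3)**k*(-8*k**3 - 6*k**2 - 16*k - 25), as required.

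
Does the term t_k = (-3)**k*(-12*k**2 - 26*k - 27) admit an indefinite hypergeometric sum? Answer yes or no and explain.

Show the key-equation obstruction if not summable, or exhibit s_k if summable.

Yes. s_k = (-3)**k*(3*k**2 + 2*k + 3).

t_(k+1)/t_k = 3*(-12*k**2 - 50*k - 65)/(12*k**2 + 26*k + 27).
So A=-3 and B=1, with C=k**2 + 13*k/6 + 9/4.
Solve (-3)·f(k+1) − (1)·f(k) = k**2 + 13*k/6 + 9/4.
deg f ≤ 2 (via 0,0,2).
Coefficient equations give f(k) = -(3*k**2 + 2*k + 3)/12.
Get s_k = R·t_k = (-3)**k*(3*k**2 + 2*k + 3) with R(k) = B(k−1)f(k)/C(k) = -(3*k**2 + 2*k + 3)/(12*k**2 + 26*k + 27).
Check: Δs_k = (-3)**k*(-12*k**2 - 26*k - 27). ✓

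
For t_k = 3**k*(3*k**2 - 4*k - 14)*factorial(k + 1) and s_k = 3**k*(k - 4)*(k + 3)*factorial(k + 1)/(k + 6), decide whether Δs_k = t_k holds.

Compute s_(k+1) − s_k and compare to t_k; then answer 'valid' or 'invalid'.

s_(k+1) = 3**(k + 1)*(k - 3)*(k + 4)*factorial(k + 2)/(k + 7)
s_(k+1) − s_k = 3**k*(3*k**4 + 26*k**3 + 18*k**2 - 233*k - 348)*factorial(k + 1)/((k + 6)*(k + 7))
(s_(k+1) − s_k) − t_k = -3**(k + 1)*(3*k**3 + 14*k**2 - 39*k - 80)*factorial(k + 1)/((k + 6)*(k + 7))

Invalid: residual -3**(k + 1)*(3*k**3 + 14*k**2 - 39*k - 80)*factorial(k + 1)/((k + 6)*(k + 7)) ≠ 0.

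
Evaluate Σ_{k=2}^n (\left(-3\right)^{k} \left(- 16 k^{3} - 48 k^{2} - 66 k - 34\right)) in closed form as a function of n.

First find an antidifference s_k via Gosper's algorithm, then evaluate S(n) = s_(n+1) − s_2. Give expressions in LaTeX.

S(n) = - 12 \left(-3\right)^{n} n^{3} - 45 \left(-3\right)^{n} n^{2} - 63 \left(-3\right)^{n} n - 33 \left(-3\right)^{n} - 459

Compute t_(k+1)/t_k: get 3*(-8*k**3 - 48*k**2 - 105*k - 82)/(8*k**3 + 24*k**2 + 33*k + 17).
So A=-3 and B=1, with C=k**3 + 3*k**2 + 33*k/8 + 17/8.
Solve (-3)·f(k+1) − (1)·f(k) = k**3 + 3*k**2 + 33*k/8 + 17/8.
From deg A=0, deg B=0, deg C=3: d=3.
A polynomial solution: f(k) = -(4*k**3 + 3*k**2 + 3*k + 1)/16.
R(k) = B(k−1)·f(k)/C(k) = -(4*k**3 + 3*k**2 + 3*k + 1)/(2*(k + 1)*(8*k**2 + 16*k + 17)); s_k = R·t_k = (-3)**k*(4*k**3 + 3*k**2 + 3*k + 1).
Check: Δs_k = (-3)**k*(-16*k**3 - 48*k**2 - 66*k - 34). ✓
Telescope: S(n) = s_(n+1) − s_(2) = (-3)**(n + 1)*(4*n**3 + 15*n**2 + 21*n + 11) − (459) = -12*(-3)**n*n**3 - 45*(-3)**n*n**2 - 63*(-3)**n*n - 33*(-3)**n - 459.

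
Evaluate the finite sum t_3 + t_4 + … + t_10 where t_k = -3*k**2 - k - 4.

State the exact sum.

Σ = -1224

Step 1: r(k) = (k + 3*(k + 1)**2 + 5)/(3*k**2 + k + 4).
Normal form (A,B,C) = (1, 1, k**2 + k/3 + 4/3).
f must satisfy (1)·f(k+1) − (1)·f(k) = k**2 + k/3 + 4/3.
deg f ≤ 3 (via 0,0,2).
A polynomial solution: f(k) = k*(k**2 - k + 4)/3.
Then R = B(k−1)f/C = k*(k**2 - k + 4)/(3*k**2 + k + 4), so s_k = R(k)·t_k = k*(-k**2 + k - 4).
Check: Δs_k = -3*k**2 - k - 4. ✓
Σ_(k=3)^(10) t_k = s_(11) − s_(3) = -1254 − (-30) = -1224.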